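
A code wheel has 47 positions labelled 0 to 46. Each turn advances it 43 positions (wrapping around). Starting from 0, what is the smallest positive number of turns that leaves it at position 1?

47 = 1·43 + 4
43 = 10·4 + 3
4 = 1·3 + 1
3 = 3·1 + 0
Back-substituting gives 43·35 ≡ 1 (mod 47).

35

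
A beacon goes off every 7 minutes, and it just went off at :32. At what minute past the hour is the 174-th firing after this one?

50

174·7 = 1218.
1218 − 20·60 = 18, so 1218 ≡ 18 (mod 60).
(32 + 18) mod 60 = 50.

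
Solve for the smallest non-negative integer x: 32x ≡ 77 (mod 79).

74

32⁻¹ ≡ 42 (mod 79) because 32·42 = 1344 = 17·79 + 1.
Multiplying both sides by 42: x ≡ 42·77 = 3234 ≡ 74 (mod 79).
Check: 32·74 = 2368 = 29·79 + 77.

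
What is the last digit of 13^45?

3

Last digits of 3^n: 3, 9, 7, 1 (period 4).
45 mod 4 = 1, so the last digit matches 3^1 = 3.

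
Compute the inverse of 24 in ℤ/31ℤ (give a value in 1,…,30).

22

31 = 1·24 + 7
24 = 3·7 + 3
7 = 2·3 + 1
3 = 3·1 + 0
Back-substituting gives 24·22 ≡ 1 (mod 31).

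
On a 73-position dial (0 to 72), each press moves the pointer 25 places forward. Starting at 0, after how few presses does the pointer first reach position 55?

46

The inverse of 25 mod 73 is 38 (since 25·38 = 950 ≡ 1).
Multiplying both sides by 38: x ≡ 38·55 = 2090 ≡ 46 (mod 73).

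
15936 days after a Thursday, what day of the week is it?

Monday

15936 − 2276·7 = 4, so 15936 ≡ 4 (mod 7).
Thursday + 4 days → Monday.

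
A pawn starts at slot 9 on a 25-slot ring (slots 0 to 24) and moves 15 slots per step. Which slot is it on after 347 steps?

347·15 = 5205.
5205 = 208·25 + 5, so 5205 mod 25 = 5.
(9 + 5) mod 25 = 14.

14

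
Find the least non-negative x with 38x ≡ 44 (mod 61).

14

38⁻¹ ≡ 53 (mod 61) because 38·53 = 2014 = 33·61 + 1.
Multiplying both sides by 53: x ≡ 53·44 = 2332 ≡ 14 (mod 61).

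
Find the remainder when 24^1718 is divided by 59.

By repeated squaring mod 59: 24^1≡24, 24^2≡45, 24^4≡19, 24^8≡7, 24^16≡49, 24^32≡41, 24^64≡29, 24^128≡15, 24^256≡48, 24^512≡3, 24^1024≡9.
1718 = 2 + 4 + 16 + 32 + 128 + 512 + 1024, so 24^1718 ≡ 45·19·49·41·15·3·9 ≡ 12 (mod 59).

12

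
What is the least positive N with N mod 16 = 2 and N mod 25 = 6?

306

x ≡ 2 (mod 16) gives x ∈ {2, 18, 34, 50, 66, 82, 98, 114, …}.
The first of these with x mod 25 = 6 is 306.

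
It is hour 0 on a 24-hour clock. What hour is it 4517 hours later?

Dividing 4517 by 24 gives quotient 188 and remainder 5.
(0 + 5) mod 24 = 5.

5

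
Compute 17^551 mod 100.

33

Square-and-reduce mod 100: 17^1≡17, 17^2≡89, 17^4≡21, 17^8≡41, 17^16≡81, 17^32≡61, 17^64≡21, 17^128≡41, 17^256≡81, 17^512≡61.
551 = 1 + 2 + 4 + 32 + 512, so 17^551 ≡ 17·89·21·61·61 ≡ 33 (mod 100).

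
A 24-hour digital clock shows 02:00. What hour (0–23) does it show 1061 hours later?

Dividing 1061 by 24 gives quotient 44 and remainder 5.
(2 + 5) mod 24 = 7.

7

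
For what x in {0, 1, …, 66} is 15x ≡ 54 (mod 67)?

17

15⁻¹ ≡ 9 (mod 67) because 15·9 = 135 = 2·67 + 1.
So x ≡ 9·54 = 486 ≡ 17 (mod 67).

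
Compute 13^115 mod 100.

57

By repeated squaring mod 100: 13^1≡13, 13^2≡69, 13^4≡61, 13^8≡21, 13^16≡41, 13^32≡81, 13^64≡61.
Since 115 = 1 + 2 + 16 + 32 + 64 in binary, 13^115 ≡ 13·69·41·81·61 ≡ 57 (mod 100).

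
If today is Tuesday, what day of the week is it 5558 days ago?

5558 − 794·7 = 0, so 5558 ≡ 0 (mod 7).
Tuesday − 0 days → Tuesday.

Tuesday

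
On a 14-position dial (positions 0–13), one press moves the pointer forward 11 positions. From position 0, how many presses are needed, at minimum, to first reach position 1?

11·9 = 99 = 7·14 + 1, so 11⁻¹ ≡ 9 (mod 14).

9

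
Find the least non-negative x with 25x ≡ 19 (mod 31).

2

25⁻¹ ≡ 5 (mod 31) because 25·5 = 125 = 4·31 + 1.
Multiplying both sides by 5: x ≡ 5·19 = 95 ≡ 2 (mod 31).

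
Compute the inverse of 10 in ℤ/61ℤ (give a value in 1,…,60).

55

61 = 6·10 + 1
10 = 10·1 + 0
Back-substituting gives 10·55 ≡ 1 (mod 61).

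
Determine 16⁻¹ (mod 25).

25 = 1·16 + 9
16 = 1·9 + 7
9 = 1·7 + 2
7 = 3·2 + 1
2 = 2·1 + 0
Back-substituting gives 16·11 ≡ 1 (mod 25).

11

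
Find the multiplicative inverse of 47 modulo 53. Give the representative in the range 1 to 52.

47·44 = 2068 = 39·53 + 1, so 47⁻¹ ≡ 44 (mod 53).

44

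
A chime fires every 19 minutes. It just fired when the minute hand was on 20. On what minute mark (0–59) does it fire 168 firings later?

168·19 = 3192.
Dividing 3192 by 60 gives quotient 53 and remainder 12.
(20 + 12) mod 60 = 32.

32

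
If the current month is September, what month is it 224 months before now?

224 = 18·12 + 8, so 224 mod 12 = 8.
September − 8 months → January.

January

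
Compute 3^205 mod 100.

43

Square-and-reduce mod 100: 3^1≡3, 3^2≡9, 3^4≡81, 3^8≡61, 3^16≡21, 3^32≡41, 3^64≡81, 3^128≡61.
205 = 1 + 4 + 8 + 64 + 128, so 3^205 ≡ 3·81·61·81·61 ≡ 43 (mod 100).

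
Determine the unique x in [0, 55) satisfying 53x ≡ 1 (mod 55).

The inverse of 53 mod 55 is 27 (since 53·27 = 1431 ≡ 1).
Multiplying both sides by 27: x ≡ 27·1 = 27 ≡ 27 (mod 55).
Check: 53·27 = 1431 = 26·55 + 1.

27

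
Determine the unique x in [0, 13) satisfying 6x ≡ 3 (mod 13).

6⁻¹ ≡ 11 (mod 13) because 6·11 = 66 = 5·13 + 1.
Multiplying both sides by 11: x ≡ 11·3 = 33 ≡ 7 (mod 13).
Check: 6·7 = 42 = 3·13 + 3.

7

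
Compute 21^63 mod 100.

61

Successive squares of 21 mod 100: 21^1≡21, 21^2≡41, 21^4≡81, 21^8≡61, 21^16≡21, 21^32≡41.
63 = 1 + 2 + 4 + 8 + 16 + 32, so 21^63 ≡ 21·41·81·61·21·41 ≡ 61 (mod 100).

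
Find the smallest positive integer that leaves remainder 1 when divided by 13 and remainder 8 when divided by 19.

27

Since 19·11 ≡ 1 (mod 13), take x = 8 + 19·((1−8)·11 mod 13) = 8 + 19·1 = 27.
Check: 27 mod 13 = 1, 27 mod 19 = 8.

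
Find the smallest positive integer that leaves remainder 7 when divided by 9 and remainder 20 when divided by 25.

70

x ≡ 7 (mod 9) gives x ∈ {7, 16, 25, 34, 43, 52, 61, 70}.
The first of these with x mod 25 = 20 is 70.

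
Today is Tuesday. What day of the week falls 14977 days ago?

Friday

14977 − 2139·7 = 4, so 14977 ≡ 4 (mod 7).
Tuesday − 4 days → Friday.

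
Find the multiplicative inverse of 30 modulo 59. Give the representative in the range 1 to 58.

2

30·2 = 60 = 1·59 + 1, so 30⁻¹ ≡ 2 (mod 59).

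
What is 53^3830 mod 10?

Powers of 3 mod 10 repeat with period 4: 3, 9, 7, 1.
3830 mod 4 = 2, so the last digit matches 3^2 = 9.

9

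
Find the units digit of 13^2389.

Powers of 3 mod 10 repeat with period 4: 3, 9, 7, 1.
2389 mod 4 = 1, so the last digit matches 3^1 = 3.

3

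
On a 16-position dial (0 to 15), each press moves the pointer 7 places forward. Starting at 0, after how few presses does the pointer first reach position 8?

8

The inverse of 7 mod 16 is 7 (since 7·7 = 49 ≡ 1).
So x ≡ 7·8 = 56 ≡ 8 (mod 16).
Check: 7·8 = 56 = 3·16 + 8.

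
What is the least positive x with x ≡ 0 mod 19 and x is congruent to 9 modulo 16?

57

x ≡ 9 (mod 16) gives x ∈ {9, 25, 41, 57}.
The first of these with x mod 19 = 0 is 57.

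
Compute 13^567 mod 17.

By repeated squaring mod 17: 13^1≡13, 13^2≡16, 13^4≡1, 13^8≡1, 13^16≡1, 13^32≡1, 13^64≡1, 13^128≡1, 13^256≡1, 13^512≡1.
Since 567 = 1 + 2 + 4 + 16 + 32 + 512 in binary, 13^567 ≡ 13·16·1·1·1·1 ≡ 4 (mod 17).

4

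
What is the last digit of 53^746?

9

The units digit of 53^n cycles with period 4: 3, 9, 7, 1, …
746 leaves remainder 2 on division by 4, so 53^746 ends in 9.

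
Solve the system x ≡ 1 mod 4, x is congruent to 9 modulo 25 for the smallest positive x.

9

x ≡ 1 (mod 4) gives x ∈ {1, 5, 9}.
The first of these with x mod 25 = 9 is 9.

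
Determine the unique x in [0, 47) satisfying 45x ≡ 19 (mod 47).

The inverse of 45 mod 47 is 23 (since 45·23 = 1035 ≡ 1).
Multiplying both sides by 23: x ≡ 23·19 = 437 ≡ 14 (mod 47).

14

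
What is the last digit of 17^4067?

3

The units digit of 17^n cycles with period 4: 7, 9, 3, 1, …
4067 mod 4 = 3, so the last digit matches 7^3 = 3.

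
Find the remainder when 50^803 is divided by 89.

88

By repeated squaring mod 89: 50^1≡50, 50^2≡8, 50^4≡64, 50^8≡2, 50^16≡4, 50^32≡16, 50^64≡78, 50^128≡32, 50^256≡45, 50^512≡67.
Since 803 = 1 + 2 + 32 + 256 + 512 in binary, 50^803 ≡ 50·8·16·45·67 ≡ 88 (mod 89).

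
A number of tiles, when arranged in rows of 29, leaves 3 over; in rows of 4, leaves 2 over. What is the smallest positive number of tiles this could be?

x ≡ 2 (mod 4) gives x ∈ {2, 6, 10, 14, 18, 22, 26, 30, …}.
The first of these with x mod 29 = 3 is 90.

90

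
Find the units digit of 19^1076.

Powers of 9 mod 10 repeat with period 2: 9, 1.
1076 leaves remainder 0 on division by 2, so 19^1076 ends in 1.

1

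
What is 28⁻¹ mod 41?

22

28·22 = 616 = 15·41 + 1, so 28⁻¹ ≡ 22 (mod 41).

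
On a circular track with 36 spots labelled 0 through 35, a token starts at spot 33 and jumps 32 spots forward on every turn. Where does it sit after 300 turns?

300·32 = 9600.
9600 − 266·36 = 24, so 9600 ≡ 24 (mod 36).
(33 + 24) mod 36 = 21.

21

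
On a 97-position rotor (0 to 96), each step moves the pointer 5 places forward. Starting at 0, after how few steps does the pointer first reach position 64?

71

5⁻¹ ≡ 39 (mod 97) because 5·39 = 195 = 2·97 + 1.
Multiplying both sides by 39: x ≡ 39·64 = 2496 ≡ 71 (mod 97).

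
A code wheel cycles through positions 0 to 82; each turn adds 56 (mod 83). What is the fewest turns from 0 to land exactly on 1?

83 = 1·56 + 27
56 = 2·27 + 2
27 = 13·2 + 1
2 = 2·1 + 0
Back-substituting gives 56·43 ≡ 1 (mod 83).

43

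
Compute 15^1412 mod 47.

24

By repeated squaring mod 47: 15^1≡15, 15^2≡37, 15^4≡6, 15^8≡36, 15^16≡27, 15^32≡24, 15^64≡12, 15^128≡3, 15^256≡9, 15^512≡34, 15^1024≡28.
1412 = 4 + 128 + 256 + 1024, so 15^1412 ≡ 6·3·9·28 ≡ 24 (mod 47).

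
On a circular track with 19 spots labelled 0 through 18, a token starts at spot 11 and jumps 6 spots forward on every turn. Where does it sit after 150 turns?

18

150·6 = 900.
900 mod 19 = 7 (since 47·19 = 893).
(11 + 7) mod 19 = 18.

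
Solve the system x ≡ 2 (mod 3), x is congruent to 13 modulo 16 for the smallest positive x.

x ≡ 2 (mod 3) gives x ∈ {2, 5, 8, 11, 14, 17, 20, 23, …}.
The first of these with x mod 16 = 13 is 29.

29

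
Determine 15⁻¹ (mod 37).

37 = 2·15 + 7
15 = 2·7 + 1
7 = 7·1 + 0
Back-substituting gives 15·5 ≡ 1 (mod 37).

5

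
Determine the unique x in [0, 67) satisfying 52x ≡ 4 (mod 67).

31

The inverse of 52 mod 67 is 58 (since 52·58 = 3016 ≡ 1).
Multiplying both sides by 58: x ≡ 58·4 = 232 ≡ 31 (mod 67).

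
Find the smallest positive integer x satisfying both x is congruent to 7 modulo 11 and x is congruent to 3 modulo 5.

x ≡ 3 (mod 5) gives x ∈ {3, 8, 13, 18}.
The first of these with x mod 11 = 7 is 18.

18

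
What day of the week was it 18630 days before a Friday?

18630 = 2661·7 + 3, so 18630 mod 7 = 3.
Friday − 3 days → Tuesday.

Tuesday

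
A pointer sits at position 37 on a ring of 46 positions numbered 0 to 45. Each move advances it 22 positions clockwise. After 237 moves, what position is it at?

237·22 = 5214.
Dividing 5214 by 46 gives quotient 113 and remainder 16.
(37 + 16) mod 46 = 7.

7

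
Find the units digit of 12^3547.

8

The units digit of 12^n cycles with period 4: 2, 4, 8, 6, …
3547 leaves remainder 3 on division by 4, so 12^3547 ends in 8.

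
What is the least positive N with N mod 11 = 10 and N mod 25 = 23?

98

x ≡ 10 (mod 11) gives x ∈ {10, 21, 32, 43, 54, 65, 76, 87, …}.
The first of these with x mod 25 = 23 is 98.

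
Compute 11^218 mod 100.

By repeated squaring mod 100: 11^1≡11, 11^2≡21, 11^4≡41, 11^8≡81, 11^16≡61, 11^32≡21, 11^64≡41, 11^128≡81.
218 = 2 + 8 + 16 + 64 + 128, so 11^218 ≡ 21·81·61·41·81 ≡ 81 (mod 100).

81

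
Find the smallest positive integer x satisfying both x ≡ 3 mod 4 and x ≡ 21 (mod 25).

Since 25·1 ≡ 1 (mod 4), take x = 21 + 25·((3−21)·1 mod 4) = 21 + 25·2 = 71.
Check: 71 mod 4 = 3, 71 mod 25 = 21.

71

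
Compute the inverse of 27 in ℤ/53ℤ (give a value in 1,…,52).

2

27·2 = 54 = 1·53 + 1, so 27⁻¹ ≡ 2 (mod 53).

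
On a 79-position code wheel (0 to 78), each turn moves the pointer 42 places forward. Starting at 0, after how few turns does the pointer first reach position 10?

42⁻¹ ≡ 32 (mod 79) because 42·32 = 1344 = 17·79 + 1.
Multiplying both sides by 32: x ≡ 32·10 = 320 ≡ 4 (mod 79).

4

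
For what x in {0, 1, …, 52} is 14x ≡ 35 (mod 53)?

29

14⁻¹ ≡ 19 (mod 53) because 14·19 = 266 = 5·53 + 1.
So x ≡ 19·35 = 665 ≡ 29 (mod 53).
Check: 14·29 = 406 = 7·53 + 35.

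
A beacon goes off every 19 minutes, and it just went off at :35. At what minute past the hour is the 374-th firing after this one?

374·19 = 7106.
Dividing 7106 by 60 gives quotient 118 and remainder 26.
(35 + 26) mod 60 = 1.

1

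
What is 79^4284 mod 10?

1

Powers of 9 mod 10 repeat with period 2: 9, 1.
4284 leaves remainder 0 on division by 2, so 79^4284 ends in 1.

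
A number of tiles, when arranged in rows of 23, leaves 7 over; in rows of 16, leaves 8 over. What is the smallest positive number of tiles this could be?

x ≡ 8 (mod 16) gives x ∈ {8, 24, 40, 56, 72, 88, 104, 120, …}.
The first of these with x mod 23 = 7 is 168.

168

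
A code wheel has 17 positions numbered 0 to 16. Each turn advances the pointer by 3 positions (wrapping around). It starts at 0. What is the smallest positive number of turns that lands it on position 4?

3⁻¹ ≡ 6 (mod 17) because 3·6 = 18 = 1·17 + 1.
So x ≡ 6·4 = 24 ≡ 7 (mod 17).

7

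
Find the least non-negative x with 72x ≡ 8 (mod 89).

The inverse of 72 mod 89 is 68 (since 72·68 = 4896 ≡ 1).
Multiplying both sides by 68: x ≡ 68·8 = 544 ≡ 10 (mod 89).

10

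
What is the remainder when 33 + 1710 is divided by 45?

33

1710 − 38·45 = 0, so 1710 ≡ 0 (mod 45).
(33 + 0) mod 45 = 33.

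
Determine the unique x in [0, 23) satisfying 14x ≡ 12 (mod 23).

14

The inverse of 14 mod 23 is 5 (since 14·5 = 70 ≡ 1).
So x ≡ 5·12 = 60 ≡ 14 (mod 23).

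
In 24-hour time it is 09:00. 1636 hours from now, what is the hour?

1636 = 68·24 + 4, so 1636 mod 24 = 4.
(9 + 4) mod 24 = 13.

13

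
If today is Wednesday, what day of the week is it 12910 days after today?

Friday

12910 = 1844·7 + 2, so 12910 mod 7 = 2.
Wednesday + 2 days → Friday.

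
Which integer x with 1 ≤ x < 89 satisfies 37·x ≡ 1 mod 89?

37·77 = 2849 = 32·89 + 1, so 37⁻¹ ≡ 77 (mod 89).

77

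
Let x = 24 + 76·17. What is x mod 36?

20

76·17 = 1292.
1292 − 35·36 = 32, so 1292 ≡ 32 (mod 36).
(24 + 32) mod 36 = 20.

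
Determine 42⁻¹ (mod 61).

16

61 = 1·42 + 19
42 = 2·19 + 4
19 = 4·4 + 3
4 = 1·3 + 1
3 = 3·1 + 0
Back-substituting gives 42·16 ≡ 1 (mod 61).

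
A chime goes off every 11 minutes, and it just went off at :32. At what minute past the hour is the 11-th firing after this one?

33

11·11 = 121.
121 − 2·60 = 1, so 121 ≡ 1 (mod 60).
(32 + 1) mod 60 = 33.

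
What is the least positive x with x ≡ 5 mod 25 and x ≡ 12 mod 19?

430

Since 19·4 ≡ 1 (mod 25), take x = 12 + 19·((5−12)·4 mod 25) = 12 + 19·22 = 430.
Check: 430 mod 25 = 5, 430 mod 19 = 12.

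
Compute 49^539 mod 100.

49

Square-and-reduce mod 100: 49^1≡49, 49^2≡1, 49^4≡1, 49^8≡1, 49^16≡1, 49^32≡1, 49^64≡1, 49^128≡1, 49^256≡1, 49^512≡1.
539 = 1 + 2 + 8 + 16 + 512, so 49^539 ≡ 49·1·1·1·1 ≡ 49 (mod 100).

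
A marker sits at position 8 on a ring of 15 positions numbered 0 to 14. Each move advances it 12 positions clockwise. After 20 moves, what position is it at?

20·12 = 240.
Dividing 240 by 15 gives quotient 16 and remainder 0.
(8 + 0) mod 15 = 8.

8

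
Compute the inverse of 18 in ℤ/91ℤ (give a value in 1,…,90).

86

18·86 = 1548 = 17·91 + 1, so 18⁻¹ ≡ 86 (mod 91).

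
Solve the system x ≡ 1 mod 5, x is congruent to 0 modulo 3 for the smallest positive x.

x ≡ 0 (mod 3) gives x ∈ {0, 3, 6}.
The first of these with x mod 5 = 1 is 6.

6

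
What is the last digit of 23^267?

7

The units digit of 23^n cycles with period 4: 3, 9, 7, 1, …
267 leaves remainder 3 on division by 4, so 23^267 ends in 7.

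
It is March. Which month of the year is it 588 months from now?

588 mod 12 = 0 (since 49·12 = 588).
March + 0 months → March.

March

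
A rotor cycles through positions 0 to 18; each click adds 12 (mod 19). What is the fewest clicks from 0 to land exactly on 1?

8

19 = 1·12 + 7
12 = 1·7 + 5
7 = 1·5 + 2
5 = 2·2 + 1
2 = 2·1 + 0
Back-substituting gives 12·8 ≡ 1 (mod 19).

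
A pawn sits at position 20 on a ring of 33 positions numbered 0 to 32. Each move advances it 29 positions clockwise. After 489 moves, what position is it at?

489·29 = 14181.
14181 mod 33 = 24 (since 429·33 = 14157).
(20 + 24) mod 33 = 11.

11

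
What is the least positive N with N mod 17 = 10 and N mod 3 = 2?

44

x ≡ 2 (mod 3) gives x ∈ {2, 5, 8, 11, 14, 17, 20, 23, …}.
The first of these with x mod 17 = 10 is 44.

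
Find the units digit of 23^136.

The units digit of 23^n cycles with period 4: 3, 9, 7, 1, …
136 leaves remainder 0 on division by 4, so 23^136 ends in 1.

1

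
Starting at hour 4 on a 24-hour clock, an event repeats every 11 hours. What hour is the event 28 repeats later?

28·11 = 308.
308 = 12·24 + 20, so 308 mod 24 = 20.
(4 + 20) mod 24 = 0.

0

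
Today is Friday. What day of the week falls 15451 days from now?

Sunday

15451 mod 7 = 2 (since 2207·7 = 15449).
Friday + 2 days → Sunday.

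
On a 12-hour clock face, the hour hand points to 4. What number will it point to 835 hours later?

835 mod 12 = 7 (since 69·12 = 828).
4 + 7 → 11 on a 12-hour dial.

11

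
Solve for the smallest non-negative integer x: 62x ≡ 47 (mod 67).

4

62⁻¹ ≡ 40 (mod 67) because 62·40 = 2480 = 37·67 + 1.
So x ≡ 40·47 = 1880 ≡ 4 (mod 67).
Check: 62·4 = 248 = 3·67 + 47.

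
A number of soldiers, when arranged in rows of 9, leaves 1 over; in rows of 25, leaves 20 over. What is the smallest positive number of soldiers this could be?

x ≡ 1 (mod 9) gives x ∈ {1, 10, 19, 28, 37, 46, 55, 64, …}.
The first of these with x mod 25 = 20 is 145.

145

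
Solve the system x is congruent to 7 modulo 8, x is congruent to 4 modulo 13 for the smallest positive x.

x ≡ 7 (mod 8) gives x ∈ {7, 15, 23, 31, 39, 47, 55, 63, …}.
The first of these with x mod 13 = 4 is 95.

95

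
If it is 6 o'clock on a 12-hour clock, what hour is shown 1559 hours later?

1559 − 129·12 = 11, so 1559 ≡ 11 (mod 12).
6 + 11 → 5 on a 12-hour dial.

5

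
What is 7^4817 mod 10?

7

Last digits of 7^n: 7, 9, 3, 1 (period 4).
4817 leaves remainder 1 on division by 4, so 7^4817 ends in 7.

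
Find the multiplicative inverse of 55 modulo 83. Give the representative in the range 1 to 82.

80

55·80 = 4400 = 53·83 + 1, so 55⁻¹ ≡ 80 (mod 83).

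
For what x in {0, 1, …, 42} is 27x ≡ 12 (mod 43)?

10

The inverse of 27 mod 43 is 8 (since 27·8 = 216 ≡ 1).
Multiplying both sides by 8: x ≡ 8·12 = 96 ≡ 10 (mod 43).
Check: 27·10 = 270 = 6·43 + 12.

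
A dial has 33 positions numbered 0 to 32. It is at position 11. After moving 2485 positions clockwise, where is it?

21

2485 mod 33 = 10 (since 75·33 = 2475).
(11 + 10) mod 33 = 21.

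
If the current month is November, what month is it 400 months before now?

400 mod 12 = 4 (since 33·12 = 396).
November − 4 months → July.

July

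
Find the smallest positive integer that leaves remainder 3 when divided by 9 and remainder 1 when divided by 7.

x ≡ 1 (mod 7) gives x ∈ {1, 8, 15, 22, 29, 36, 43, 50, …}.
The first of these with x mod 9 = 3 is 57.

57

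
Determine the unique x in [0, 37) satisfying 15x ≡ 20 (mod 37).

The inverse of 15 mod 37 is 5 (since 15·5 = 75 ≡ 1).
So x ≡ 5·20 = 100 ≡ 26 (mod 37).

26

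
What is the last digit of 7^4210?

9

Last digits of 7^n: 7, 9, 3, 1 (period 4).
4210 leaves remainder 2 on division by 4, so 7^4210 ends in 9.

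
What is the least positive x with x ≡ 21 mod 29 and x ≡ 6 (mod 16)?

x ≡ 6 (mod 16) gives x ∈ {6, 22, 38, 54, 70, 86, 102, 118, …}.
The first of these with x mod 29 = 21 is 166.

166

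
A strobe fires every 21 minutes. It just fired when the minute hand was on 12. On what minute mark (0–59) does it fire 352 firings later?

24

352·21 = 7392.
7392 − 123·60 = 12, so 7392 ≡ 12 (mod 60).
(12 + 12) mod 60 = 24.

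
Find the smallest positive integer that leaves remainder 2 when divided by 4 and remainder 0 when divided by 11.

22

Since 11·3 ≡ 1 (mod 4), take x = 0 + 11·((2−0)·3 mod 4) = 0 + 11·2 = 22.
Check: 22 mod 4 = 2, 22 mod 11 = 0.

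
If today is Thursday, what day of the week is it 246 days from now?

246 − 35·7 = 1, so 246 ≡ 1 (mod 7).
Thursday + 1 day → Friday.

Friday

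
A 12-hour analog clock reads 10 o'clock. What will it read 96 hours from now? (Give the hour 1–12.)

Dividing 96 by 12 gives quotient 8 and remainder 0.
10 + 0 → 10 on a 12-hour dial.

10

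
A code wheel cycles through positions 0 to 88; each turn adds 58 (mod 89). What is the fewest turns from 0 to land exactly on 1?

89 = 1·58 + 31
58 = 1·31 + 27
31 = 1·27 + 4
27 = 6·4 + 3
4 = 1·3 + 1
3 = 3·1 + 0
Back-substituting gives 58·66 ≡ 1 (mod 89).

66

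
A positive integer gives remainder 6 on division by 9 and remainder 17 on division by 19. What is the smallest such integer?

Since 19·1 ≡ 1 (mod 9), take x = 17 + 19·((6−17)·1 mod 9) = 17 + 19·7 = 150.
Check: 150 mod 9 = 6, 150 mod 19 = 17.

150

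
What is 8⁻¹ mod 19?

19 = 2·8 + 3
8 = 2·3 + 2
3 = 1·2 + 1
2 = 2·1 + 0
Back-substituting gives 8·12 ≡ 1 (mod 19).

12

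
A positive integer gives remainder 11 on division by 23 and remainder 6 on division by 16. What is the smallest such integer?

x ≡ 6 (mod 16) gives x ∈ {6, 22, 38, 54, 70, 86, 102, 118, …}.
The first of these with x mod 23 = 11 is 310.

310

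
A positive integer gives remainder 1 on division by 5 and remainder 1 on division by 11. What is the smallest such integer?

x ≡ 1 (mod 5) gives x ∈ {1}.
The first of these with x mod 11 = 1 is 1.

1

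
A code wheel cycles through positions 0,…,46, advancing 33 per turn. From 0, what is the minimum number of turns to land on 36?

33⁻¹ ≡ 10 (mod 47) because 33·10 = 330 = 7·47 + 1.
Multiplying both sides by 10: x ≡ 10·36 = 360 ≡ 31 (mod 47).

31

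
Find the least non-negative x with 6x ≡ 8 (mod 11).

The inverse of 6 mod 11 is 2 (since 6·2 = 12 ≡ 1).
Multiplying both sides by 2: x ≡ 2·8 = 16 ≡ 5 (mod 11).
Check: 6·5 = 30 = 2·11 + 8.

5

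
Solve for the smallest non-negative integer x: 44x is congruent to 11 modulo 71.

44⁻¹ ≡ 21 (mod 71) because 44·21 = 924 = 13·71 + 1.
Multiplying both sides by 21: x ≡ 21·11 = 231 ≡ 18 (mod 71).

18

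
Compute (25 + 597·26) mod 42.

597·26 = 15522.
15522 mod 42 = 24 (since 369·42 = 15498).
(25 + 24) mod 42 = 7.

7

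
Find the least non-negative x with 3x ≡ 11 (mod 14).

13

The inverse of 3 mod 14 is 5 (since 3·5 = 15 ≡ 1).
Multiplying both sides by 5: x ≡ 5·11 = 55 ≡ 13 (mod 14).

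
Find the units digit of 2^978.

Powers of 2 mod 10 repeat with period 4: 2, 4, 8, 6.
978 leaves remainder 2 on division by 4, so 2^978 ends in 4.

4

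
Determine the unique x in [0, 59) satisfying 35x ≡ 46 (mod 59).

35⁻¹ ≡ 27 (mod 59) because 35·27 = 945 = 16·59 + 1.
So x ≡ 27·46 = 1242 ≡ 3 (mod 59).
Check: 35·3 = 105 = 1·59 + 46.

3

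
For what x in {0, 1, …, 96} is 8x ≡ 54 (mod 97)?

31

The inverse of 8 mod 97 is 85 (since 8·85 = 680 ≡ 1).
Multiplying both sides by 85: x ≡ 85·54 = 4590 ≡ 31 (mod 97).
Check: 8·31 = 248 = 2·97 + 54.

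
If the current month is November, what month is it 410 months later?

January

410 − 34·12 = 2, so 410 ≡ 2 (mod 12).
November + 2 months → January.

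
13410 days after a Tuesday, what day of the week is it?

Sunday

Dividing 13410 by 7 gives quotient 1915 and remainder 5.
Tuesday + 5 days → Sunday.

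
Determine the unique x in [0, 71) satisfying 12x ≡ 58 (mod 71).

64

12⁻¹ ≡ 6 (mod 71) because 12·6 = 72 = 1·71 + 1.
So x ≡ 6·58 = 348 ≡ 64 (mod 71).
Check: 12·64 = 768 = 10·71 + 58.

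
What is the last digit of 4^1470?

6

The units digit of 4^n cycles with period 2: 4, 6, …
1470 leaves remainder 0 on division by 2, so 4^1470 ends in 6.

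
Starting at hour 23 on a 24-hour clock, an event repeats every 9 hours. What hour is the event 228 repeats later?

11

228·9 = 2052.
2052 = 85·24 + 12, so 2052 mod 24 = 12.
(23 + 12) mod 24 = 11.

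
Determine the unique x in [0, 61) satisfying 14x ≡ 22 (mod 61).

The inverse of 14 mod 61 is 48 (since 14·48 = 672 ≡ 1).
So x ≡ 48·22 = 1056 ≡ 19 (mod 61).
Check: 14·19 = 266 = 4·61 + 22.

19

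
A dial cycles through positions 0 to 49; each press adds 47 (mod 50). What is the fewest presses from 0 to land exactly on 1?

33

47·33 = 1551 = 31·50 + 1, so 47⁻¹ ≡ 33 (mod 50).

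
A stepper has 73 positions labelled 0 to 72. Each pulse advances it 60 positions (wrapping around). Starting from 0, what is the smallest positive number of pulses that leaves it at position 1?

73 = 1·60 + 13
60 = 4·13 + 8
13 = 1·8 + 5
8 = 1·5 + 3
5 = 1·3 + 2
3 = 1·2 + 1
2 = 2·1 + 0
Back-substituting gives 60·28 ≡ 1 (mod 73).

28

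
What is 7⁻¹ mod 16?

16 = 2·7 + 2
7 = 3·2 + 1
2 = 2·1 + 0
Back-substituting gives 7·7 ≡ 1 (mod 16).

7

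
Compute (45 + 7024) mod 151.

7024 − 46·151 = 78, so 7024 ≡ 78 (mod 151).
(45 + 78) mod 151 = 123.

123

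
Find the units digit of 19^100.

1

The units digit of 19^n cycles with period 2: 9, 1, …
100 leaves remainder 0 on division by 2, so 19^100 ends in 1.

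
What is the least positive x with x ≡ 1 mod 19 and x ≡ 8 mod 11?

x ≡ 8 (mod 11) gives x ∈ {8, 19, 30, 41, 52, 63, 74, 85, …}.
The first of these with x mod 19 = 1 is 96.

96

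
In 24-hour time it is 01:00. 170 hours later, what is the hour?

3

170 − 7·24 = 2, so 170 ≡ 2 (mod 24).
(1 + 2) mod 24 = 3.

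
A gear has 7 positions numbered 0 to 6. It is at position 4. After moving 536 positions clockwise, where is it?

1

536 − 76·7 = 4, so 536 ≡ 4 (mod 7).
(4 + 4) mod 7 = 1.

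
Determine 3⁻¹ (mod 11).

4

3·4 = 12 = 1·11 + 1, so 3⁻¹ ≡ 4 (mod 11).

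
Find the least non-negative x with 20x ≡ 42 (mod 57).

The inverse of 20 mod 57 is 20 (since 20·20 = 400 ≡ 1).
Multiplying both sides by 20: x ≡ 20·42 = 840 ≡ 42 (mod 57).

42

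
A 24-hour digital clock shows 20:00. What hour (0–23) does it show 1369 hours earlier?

19

Dividing 1369 by 24 gives quotient 57 and remainder 1.
(20 − 1) mod 24 = 19.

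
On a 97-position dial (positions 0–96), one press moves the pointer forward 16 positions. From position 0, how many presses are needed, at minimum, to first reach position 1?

91

16·91 = 1456 = 15·97 + 1, so 16⁻¹ ≡ 91 (mod 97).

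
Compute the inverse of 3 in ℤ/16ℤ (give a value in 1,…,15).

11

16 = 5·3 + 1
3 = 3·1 + 0
Back-substituting gives 3·11 ≡ 1 (mod 16).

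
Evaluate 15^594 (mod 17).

4

By repeated squaring mod 17: 15^1≡15, 15^2≡4, 15^4≡16, 15^8≡1, 15^16≡1, 15^32≡1, 15^64≡1, 15^128≡1, 15^256≡1, 15^512≡1.
Since 594 = 2 + 16 + 64 + 512 in binary, 15^594 ≡ 4·1·1·1 ≡ 4 (mod 17).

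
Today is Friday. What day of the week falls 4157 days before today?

Dividing 4157 by 7 gives quotient 593 and remainder 6.
Friday − 6 days → Saturday.

Saturday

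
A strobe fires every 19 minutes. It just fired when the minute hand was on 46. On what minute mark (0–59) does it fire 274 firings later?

32

274·19 = 5206.
5206 mod 60 = 46 (since 86·60 = 5160).
(46 + 46) mod 60 = 32.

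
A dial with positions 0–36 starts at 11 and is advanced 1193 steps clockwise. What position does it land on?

1193 mod 37 = 9 (since 32·37 = 1184).
(11 + 9) mod 37 = 20.

20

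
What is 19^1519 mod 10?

9

The units digit of 19^n cycles with period 2: 9, 1, …
1519 mod 2 = 1, so the last digit matches 9^1 = 9.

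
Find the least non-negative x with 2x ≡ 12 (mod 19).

6

The inverse of 2 mod 19 is 10 (since 2·10 = 20 ≡ 1).
So x ≡ 10·12 = 120 ≡ 6 (mod 19).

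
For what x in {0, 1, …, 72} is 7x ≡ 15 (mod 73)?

23

7⁻¹ ≡ 21 (mod 73) because 7·21 = 147 = 2·73 + 1.
Multiplying both sides by 21: x ≡ 21·15 = 315 ≡ 23 (mod 73).
Check: 7·23 = 161 = 2·73 + 15.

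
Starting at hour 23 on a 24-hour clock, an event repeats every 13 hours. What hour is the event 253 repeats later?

253·13 = 3289.
3289 = 137·24 + 1, so 3289 mod 24 = 1.
(23 + 1) mod 24 = 0.

0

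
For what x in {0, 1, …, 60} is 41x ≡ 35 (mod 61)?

41⁻¹ ≡ 3 (mod 61) because 41·3 = 123 = 2·61 + 1.
Multiplying both sides by 3: x ≡ 3·35 = 105 ≡ 44 (mod 61).

44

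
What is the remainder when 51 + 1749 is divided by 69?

1749 = 25·69 + 24, so 1749 mod 69 = 24.
(51 + 24) mod 69 = 6.

6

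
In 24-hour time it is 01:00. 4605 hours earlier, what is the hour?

4605 − 191·24 = 21, so 4605 ≡ 21 (mod 24).
(1 − 21) mod 24 = 4.

4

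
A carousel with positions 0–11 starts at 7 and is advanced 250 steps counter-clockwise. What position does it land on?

9

Dividing 250 by 12 gives quotient 20 and remainder 10.
(7 − 10) mod 12 = 9.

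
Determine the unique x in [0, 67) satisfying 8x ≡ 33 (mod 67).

46

The inverse of 8 mod 67 is 42 (since 8·42 = 336 ≡ 1).
So x ≡ 42·33 = 1386 ≡ 46 (mod 67).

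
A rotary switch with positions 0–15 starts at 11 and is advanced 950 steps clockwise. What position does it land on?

Dividing 950 by 16 gives quotient 59 and remainder 6.
(11 + 6) mod 16 = 1.

1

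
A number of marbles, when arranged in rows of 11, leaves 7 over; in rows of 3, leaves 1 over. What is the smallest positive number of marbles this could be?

7

x ≡ 1 (mod 3) gives x ∈ {1, 4, 7}.
The first of these with x mod 11 = 7 is 7.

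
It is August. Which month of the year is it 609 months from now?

609 − 50·12 = 9, so 609 ≡ 9 (mod 12).
August + 9 months → May.

May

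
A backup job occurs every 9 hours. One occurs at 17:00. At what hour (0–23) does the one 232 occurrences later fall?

232·9 = 2088.
Dividing 2088 by 24 gives quotient 87 and remainder 0.
(17 + 0) mod 24 = 17.

17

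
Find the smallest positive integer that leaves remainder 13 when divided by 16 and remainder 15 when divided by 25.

Since 25·9 ≡ 1 (mod 16), take x = 15 + 25·((13−15)·9 mod 16) = 15 + 25·14 = 365.
Check: 365 mod 16 = 13, 365 mod 25 = 15.

365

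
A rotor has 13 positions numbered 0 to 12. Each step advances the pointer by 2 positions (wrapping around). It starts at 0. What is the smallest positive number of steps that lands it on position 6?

2⁻¹ ≡ 7 (mod 13) because 2·7 = 14 = 1·13 + 1.
Multiplying both sides by 7: x ≡ 7·6 = 42 ≡ 3 (mod 13).

3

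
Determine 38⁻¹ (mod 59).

38·14 = 532 = 9·59 + 1, so 38⁻¹ ≡ 14 (mod 59).

14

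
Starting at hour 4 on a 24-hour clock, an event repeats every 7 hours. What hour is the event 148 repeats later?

8

148·7 = 1036.
Dividing 1036 by 24 gives quotient 43 and remainder 4.
(4 + 4) mod 24 = 8.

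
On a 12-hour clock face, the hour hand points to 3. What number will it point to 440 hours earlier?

7

440 mod 12 = 8 (since 36·12 = 432).
3 − 8 → 7 on a 12-hour dial.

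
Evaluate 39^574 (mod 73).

6

Successive squares of 39 mod 73: 39^1≡39, 39^2≡61, 39^4≡71, 39^8≡4, 39^16≡16, 39^32≡37, 39^64≡55, 39^128≡32, 39^256≡2, 39^512≡4.
Since 574 = 2 + 4 + 8 + 16 + 32 + 512 in binary, 39^574 ≡ 61·71·4·16·37·4 ≡ 6 (mod 73).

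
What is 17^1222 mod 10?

Last digits of 7^n: 7, 9, 3, 1 (period 4).
1222 mod 4 = 2, so the last digit matches 7^2 = 9.

9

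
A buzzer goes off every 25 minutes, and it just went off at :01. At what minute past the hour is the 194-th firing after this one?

51

194·25 = 4850.
4850 − 80·60 = 50, so 4850 ≡ 50 (mod 60).
(1 + 50) mod 60 = 51.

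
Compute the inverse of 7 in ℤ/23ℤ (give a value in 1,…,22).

23 = 3·7 + 2
7 = 3·2 + 1
2 = 2·1 + 0
Back-substituting gives 7·10 ≡ 1 (mod 23).

10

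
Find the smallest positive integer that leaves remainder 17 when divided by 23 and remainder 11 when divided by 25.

86

Since 25·12 ≡ 1 (mod 23), take x = 11 + 25·((17−11)·12 mod 23) = 11 + 25·3 = 86.
Check: 86 mod 23 = 17, 86 mod 25 = 11.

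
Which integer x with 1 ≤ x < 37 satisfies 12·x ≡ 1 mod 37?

12·34 = 408 = 11·37 + 1, so 12⁻¹ ≡ 34 (mod 37).

34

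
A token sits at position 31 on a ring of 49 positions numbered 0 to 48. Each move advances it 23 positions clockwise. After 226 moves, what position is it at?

35

226·23 = 5198.
5198 − 106·49 = 4, so 5198 ≡ 4 (mod 49).
(31 + 4) mod 49 = 35.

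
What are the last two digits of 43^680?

Square-and-reduce mod 100: 43^1≡43, 43^2≡49, 43^4≡1, 43^8≡1, 43^16≡1, 43^32≡1, 43^64≡1, 43^128≡1, 43^256≡1, 43^512≡1.
680 = 8 + 32 + 128 + 512, so 43^680 ≡ 1·1·1·1 ≡ 1 (mod 100).

01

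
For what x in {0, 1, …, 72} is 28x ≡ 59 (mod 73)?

The inverse of 28 mod 73 is 60 (since 28·60 = 1680 ≡ 1).
Multiplying both sides by 60: x ≡ 60·59 = 3540 ≡ 36 (mod 73).

36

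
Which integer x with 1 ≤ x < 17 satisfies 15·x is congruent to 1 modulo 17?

8

17 = 1·15 + 2
15 = 7·2 + 1
2 = 2·1 + 0
Back-substituting gives 15·8 ≡ 1 (mod 17).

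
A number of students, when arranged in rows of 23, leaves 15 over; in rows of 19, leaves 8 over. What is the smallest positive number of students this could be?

x ≡ 8 (mod 19) gives x ∈ {8, 27, 46, 65, 84}.
The first of these with x mod 23 = 15 is 84.

84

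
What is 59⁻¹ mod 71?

65

71 = 1·59 + 12
59 = 4·12 + 11
12 = 1·11 + 1
11 = 11·1 + 0
Back-substituting gives 59·65 ≡ 1 (mod 71).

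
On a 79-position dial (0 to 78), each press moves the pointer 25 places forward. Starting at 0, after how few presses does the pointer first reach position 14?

29

The inverse of 25 mod 79 is 19 (since 25·19 = 475 ≡ 1).
So x ≡ 19·14 = 266 ≡ 29 (mod 79).
Check: 25·29 = 725 = 9·79 + 14.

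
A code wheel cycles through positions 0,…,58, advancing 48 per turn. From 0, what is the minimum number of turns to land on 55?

The inverse of 48 mod 59 is 16 (since 48·16 = 768 ≡ 1).
Multiplying both sides by 16: x ≡ 16·55 = 880 ≡ 54 (mod 59).
Check: 48·54 = 2592 = 43·59 + 55.

54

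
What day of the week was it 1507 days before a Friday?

Wednesday

1507 mod 7 = 2 (since 215·7 = 1505).
Friday − 2 days → Wednesday.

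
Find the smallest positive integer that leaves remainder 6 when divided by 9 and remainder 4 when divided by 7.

x ≡ 4 (mod 7) gives x ∈ {4, 11, 18, 25, 32, 39, 46, 53, …}.
The first of these with x mod 9 = 6 is 60.

60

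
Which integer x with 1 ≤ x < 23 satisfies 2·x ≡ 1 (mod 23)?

12

2·12 = 24 = 1·23 + 1, so 2⁻¹ ≡ 12 (mod 23).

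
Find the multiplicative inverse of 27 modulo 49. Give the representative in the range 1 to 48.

20

27·20 = 540 = 11·49 + 1, so 27⁻¹ ≡ 20 (mod 49).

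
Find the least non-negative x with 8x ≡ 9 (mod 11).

8

8⁻¹ ≡ 7 (mod 11) because 8·7 = 56 = 5·11 + 1.
Multiplying both sides by 7: x ≡ 7·9 = 63 ≡ 8 (mod 11).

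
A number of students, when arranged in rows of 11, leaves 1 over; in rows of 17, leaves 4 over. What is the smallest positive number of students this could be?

89

x ≡ 1 (mod 11) gives x ∈ {1, 12, 23, 34, 45, 56, 67, 78, …}.
The first of these with x mod 17 = 4 is 89.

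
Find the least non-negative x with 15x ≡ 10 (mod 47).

15⁻¹ ≡ 22 (mod 47) because 15·22 = 330 = 7·47 + 1.
Multiplying both sides by 22: x ≡ 22·10 = 220 ≡ 32 (mod 47).

32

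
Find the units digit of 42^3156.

Last digits of 2^n: 2, 4, 8, 6 (period 4).
3156 leaves remainder 0 on division by 4, so 42^3156 ends in 6.

6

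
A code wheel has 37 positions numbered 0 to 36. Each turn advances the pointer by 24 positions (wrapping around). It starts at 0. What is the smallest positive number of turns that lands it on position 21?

The inverse of 24 mod 37 is 17 (since 24·17 = 408 ≡ 1).
Multiplying both sides by 17: x ≡ 17·21 = 357 ≡ 24 (mod 37).

24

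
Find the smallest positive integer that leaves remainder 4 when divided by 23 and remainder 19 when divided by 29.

x ≡ 4 (mod 23) gives x ∈ {4, 27, 50, 73, 96, 119, 142, 165, …}.
The first of these with x mod 29 = 19 is 280.

280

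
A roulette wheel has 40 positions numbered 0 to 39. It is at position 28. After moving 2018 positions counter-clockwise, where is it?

Dividing 2018 by 40 gives quotient 50 and remainder 18.
(28 − 18) mod 40 = 10.

10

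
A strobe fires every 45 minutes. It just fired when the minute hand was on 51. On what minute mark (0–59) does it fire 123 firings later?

123·45 = 5535.
Dividing 5535 by 60 gives quotient 92 and remainder 15.
(51 + 15) mod 60 = 6.

6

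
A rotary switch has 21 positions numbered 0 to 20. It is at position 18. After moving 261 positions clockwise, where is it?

261 = 12·21 + 9, so 261 mod 21 = 9.
(18 + 9) mod 21 = 6.

6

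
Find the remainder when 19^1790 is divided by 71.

By repeated squaring mod 71: 19^1≡19, 19^2≡6, 19^4≡36, 19^8≡18, 19^16≡40, 19^32≡38, 19^64≡24, 19^128≡8, 19^256≡64, 19^512≡49, 19^1024≡58.
1790 = 2 + 4 + 8 + 16 + 32 + 64 + 128 + 512 + 1024, so 19^1790 ≡ 6·36·18·40·38·24·8·49·58 ≡ 45 (mod 71).

45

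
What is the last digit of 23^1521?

3

Last digits of 3^n: 3, 9, 7, 1 (period 4).
1521 mod 4 = 1, so the last digit matches 3^1 = 3.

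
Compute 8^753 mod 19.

Square-and-reduce mod 19: 8^1≡8, 8^2≡7, 8^4≡11, 8^8≡7, 8^16≡11, 8^32≡7, 8^64≡11, 8^128≡7, 8^256≡11, 8^512≡7.
Since 753 = 1 + 16 + 32 + 64 + 128 + 512 in binary, 8^753 ≡ 8·11·7·11·7·7 ≡ 18 (mod 19).

18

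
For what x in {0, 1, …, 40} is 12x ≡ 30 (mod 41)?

The inverse of 12 mod 41 is 24 (since 12·24 = 288 ≡ 1).
Multiplying both sides by 24: x ≡ 24·30 = 720 ≡ 23 (mod 41).

23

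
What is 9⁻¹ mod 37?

33

9·33 = 297 = 8·37 + 1, so 9⁻¹ ≡ 33 (mod 37).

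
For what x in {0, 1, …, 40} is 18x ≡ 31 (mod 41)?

4

The inverse of 18 mod 41 is 16 (since 18·16 = 288 ≡ 1).
Multiplying both sides by 16: x ≡ 16·31 = 496 ≡ 4 (mod 41).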